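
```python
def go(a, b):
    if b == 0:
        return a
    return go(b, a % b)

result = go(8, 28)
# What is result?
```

go(8, 28) -> go(28, 8) -> go(8, 4) -> go(4, 0) -> 4

Answer: 4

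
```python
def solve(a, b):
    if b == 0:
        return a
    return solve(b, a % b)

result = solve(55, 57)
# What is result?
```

solve(55, 57) -> solve(57, 55) -> solve(55, 2) -> solve(2, 1) -> solve(1, 0) -> 1

Answer: 1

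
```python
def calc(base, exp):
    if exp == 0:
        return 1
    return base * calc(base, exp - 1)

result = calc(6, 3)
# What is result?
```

calc(6, 3) = 6 * 6 * 6 = 216

Answer: 216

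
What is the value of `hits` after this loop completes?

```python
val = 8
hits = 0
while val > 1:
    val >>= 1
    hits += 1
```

Count right shifts until 1
`hits` takes the values: 0 → 1 → 2 → 3

Answer: 3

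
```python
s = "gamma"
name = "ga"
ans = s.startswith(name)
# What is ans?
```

Trace:
`s = "gamma"` → s = 'gamma'
`name = "ga"` → name = 'ga'
`ans = s.startswith(name)` → ans = True
So ans = True

Answer: True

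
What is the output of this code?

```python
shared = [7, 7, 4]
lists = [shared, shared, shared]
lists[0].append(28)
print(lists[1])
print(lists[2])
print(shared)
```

Key concept: list of same reference.
Step by step:
`shared = [7, 7, 4]` → shared = [7, 7, 4]
`lists = [shared, shared, shared]` → lists = [[7, 7, 4], [7, 7, 4], [7, 7, 4]]
`lists[0].append(28)` → shared = [7, 7, 4, 28]; lists = [[7, 7, 4, 28], [7, 7, 4, 28], [7, 7, 4, 28]]
`print(lists[1])` → prints [7, 7, 4, 28]
`print(lists[2])` → prints [7, 7, 4, 28]
`print(shared)` → prints [7, 7, 4, 28]

Answer:
[7, 7, 4, 28]
[7, 7, 4, 28]
[7, 7, 4, 28]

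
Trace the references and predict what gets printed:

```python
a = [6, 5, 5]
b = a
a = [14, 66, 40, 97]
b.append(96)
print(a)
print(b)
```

Key concept: rebinding vs mutation: a is rebound to a new list, b still points at the original.
Step by step:
`a = [6, 5, 5]` → a = [6, 5, 5]
`b = a` → b = [6, 5, 5] (same object as a)
`a = [14, 66, 40, 97]` → a = [14, 66, 40, 97]
`b.append(96)` → b = [6, 5, 5, 96]
`print(a)` → prints [14, 66, 40, 97]
`print(b)` → prints [6, 5, 5, 96]

Answer:
[14, 66, 40, 97]
[6, 5, 5, 96]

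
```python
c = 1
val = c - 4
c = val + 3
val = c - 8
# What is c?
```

Trace:
`c = 1` → c = 1
`val = c - 4` → val = -3
`c = val + 3` → c = 0
`val = c - 8` → val = -8
So c = 0

Answer: 0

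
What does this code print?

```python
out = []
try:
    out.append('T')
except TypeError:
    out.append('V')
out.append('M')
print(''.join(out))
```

Execution trace: 'T' (try body, no exception) → 'M' (after the try/except). Output: TM

Answer: TM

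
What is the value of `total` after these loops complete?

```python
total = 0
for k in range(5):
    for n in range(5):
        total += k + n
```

Sum of all k+n for k,n in 5x5
`total` takes the values: 0 → 1 → 3 → 6 → 10 → 11 → 13 → 16 → 20 → 25 → 27 → 30 → 34 → 39 → 45 → 48 → 52 → 57 → 63 → 70 → 74 → 79 → 85 → 92 → 100

Answer: 100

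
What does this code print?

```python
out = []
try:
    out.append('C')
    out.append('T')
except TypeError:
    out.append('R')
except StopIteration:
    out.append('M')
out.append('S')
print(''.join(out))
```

Execution trace: 'C' (try body) → 'T' (try body, no exception) → 'S' (after the try/except). Output: CTS

Answer: CTS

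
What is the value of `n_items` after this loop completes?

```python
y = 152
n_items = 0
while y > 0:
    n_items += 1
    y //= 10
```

Count digits by repeated division by 10
`n_items` takes the values: 0 → 1 → 2 → 3

Answer: 3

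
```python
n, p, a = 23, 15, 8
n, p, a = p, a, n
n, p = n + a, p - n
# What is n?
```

Trace:
`n, p, a = 23, 15, 8` → n = 23; p = 15; a = 8
`n, p, a = p, a, n` → n = 15; p = 8; a = 23
`n, p = n + a, p - n` → n = 38; p = -7
So n = 38

Answer: 38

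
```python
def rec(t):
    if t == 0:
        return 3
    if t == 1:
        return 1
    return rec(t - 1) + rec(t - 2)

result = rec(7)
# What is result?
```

Build up from base cases: rec(0)=3, rec(1)=1, rec(2)=4, rec(3)=5, rec(4)=9, rec(5)=14, rec(6)=23, ..., rec(7)=37

Answer: 37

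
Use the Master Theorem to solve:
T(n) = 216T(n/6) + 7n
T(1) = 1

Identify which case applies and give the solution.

a=216, b=6, f(n)=7n. log_6(216) = 3. Since c=1 < 3, Case 1 applies: T(n) = Θ(n^log_b(a)) = O(n^3).

Answer: O(n^3) - Case 1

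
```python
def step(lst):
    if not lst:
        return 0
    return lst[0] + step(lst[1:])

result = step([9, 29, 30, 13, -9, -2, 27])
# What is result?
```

9 + 29 + 30 + 13 + (-9) + (-2) + 27 + 0 = 97

Answer: 97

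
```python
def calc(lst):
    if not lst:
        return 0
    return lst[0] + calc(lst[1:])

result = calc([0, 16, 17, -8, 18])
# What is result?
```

0 + 16 + 17 + (-8) + 18 + 0 = 43

Answer: 43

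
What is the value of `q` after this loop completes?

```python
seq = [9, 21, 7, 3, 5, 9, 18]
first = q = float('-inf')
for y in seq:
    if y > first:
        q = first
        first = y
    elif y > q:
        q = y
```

Second largest (with repeats) in [9, 21, 7, 3, 5, 9, 18]
`q` takes the values: -inf → 9 → 18

Answer: 18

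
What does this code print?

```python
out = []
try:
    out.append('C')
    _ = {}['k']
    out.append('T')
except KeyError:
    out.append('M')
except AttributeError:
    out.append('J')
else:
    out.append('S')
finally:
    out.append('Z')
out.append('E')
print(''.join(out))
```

Execution trace: 'C' (try body) → 'M' (except KeyError) → 'Z' (finally) → 'E' (after the try/except). Output: CMZE

Answer: CMZE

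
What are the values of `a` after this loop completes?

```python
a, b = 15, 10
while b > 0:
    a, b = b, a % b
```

GCD of 15 and 10
`a` takes the values: 15 → 10 → 5

Answer: 5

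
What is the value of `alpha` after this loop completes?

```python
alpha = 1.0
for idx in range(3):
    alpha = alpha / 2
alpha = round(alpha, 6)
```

Halving LR 3 times: 1 / 2^3
`alpha` takes the values: 1.0 → 0.5 → 0.25 → 0.125

Answer: 0.125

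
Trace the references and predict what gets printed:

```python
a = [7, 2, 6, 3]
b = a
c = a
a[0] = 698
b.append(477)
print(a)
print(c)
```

Key concept: multiple aliases.
Step by step:
`a = [7, 2, 6, 3]` → a = [7, 2, 6, 3]
`b = a` → b = [7, 2, 6, 3] (same object as a)
`c = a` → c = [7, 2, 6, 3] (same object as a, b)
`a[0] = 698` → a = [698, 2, 6, 3] (same object as b, c); b = [698, 2, 6, 3] (same object as a, c); c = [698, 2, 6, 3] (same object as a, b)
`b.append(477)` → a = [698, 2, 6, 3, 477] (same object as b, c); b = [698, 2, 6, 3, 477] (same object as a, c); c = [698, 2, 6, 3, 477] (same object as a, b)
`print(a)` → prints [698, 2, 6, 3, 477]
`print(c)` → prints [698, 2, 6, 3, 477]

Answer:
[698, 2, 6, 3, 477]
[698, 2, 6, 3, 477]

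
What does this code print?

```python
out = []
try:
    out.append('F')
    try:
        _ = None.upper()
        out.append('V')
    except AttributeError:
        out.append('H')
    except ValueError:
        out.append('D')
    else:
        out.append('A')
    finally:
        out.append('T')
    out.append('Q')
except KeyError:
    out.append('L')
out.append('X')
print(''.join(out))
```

Execution trace: 'F' (try body) → 'H' (inner except AttributeError) → 'T' (inner finally) → 'Q' (try body, no exception) → 'X' (after the try/except). Output: FHTQX

Answer: FHTQX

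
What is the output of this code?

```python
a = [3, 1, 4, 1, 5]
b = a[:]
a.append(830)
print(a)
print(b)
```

Key concept: slice [:] creates copy.
Step by step:
`a = [3, 1, 4, 1, 5]` → a = [3, 1, 4, 1, 5]
`b = a[:]` → b = [3, 1, 4, 1, 5]
`a.append(830)` → a = [3, 1, 4, 1, 5, 830]
`print(a)` → prints [3, 1, 4, 1, 5, 830]
`print(b)` → prints [3, 1, 4, 1, 5]

Answer:
[3, 1, 4, 1, 5, 830]
[3, 1, 4, 1, 5]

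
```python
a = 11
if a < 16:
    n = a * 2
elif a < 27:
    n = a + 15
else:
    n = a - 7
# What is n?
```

Trace:
`a = 11` → a = 11
`if a < 16: ...` → a < 16 is True → n = 22
So n = 22

Answer: 22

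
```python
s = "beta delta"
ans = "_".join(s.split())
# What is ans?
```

Trace:
`s = "beta delta"` → s = 'beta delta'
`ans = "_".join(s.split())` → ans = 'beta_delta'
So ans = 'beta_delta'

Answer: 'beta_delta'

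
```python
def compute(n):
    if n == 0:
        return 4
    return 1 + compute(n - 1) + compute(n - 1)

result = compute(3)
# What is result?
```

compute(n) = 1 + 2·compute(n-1), compute(0)=4. Closed form: (4+1)·2^3 - 1 = 39.

Answer: 39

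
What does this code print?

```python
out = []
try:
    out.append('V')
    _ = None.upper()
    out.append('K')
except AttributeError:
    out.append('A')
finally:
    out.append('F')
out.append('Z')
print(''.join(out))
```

Execution trace: 'V' (try body) → 'A' (except AttributeError) → 'F' (finally) → 'Z' (after the try/except). Output: VAFZ

Answer: VAFZ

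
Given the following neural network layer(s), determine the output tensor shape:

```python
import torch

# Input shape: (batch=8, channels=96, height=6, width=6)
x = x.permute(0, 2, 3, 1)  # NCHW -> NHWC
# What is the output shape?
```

Input: (8, 96, 6, 6) -> Output: (8, 6, 6, 96)

Answer: (8, 6, 6, 96)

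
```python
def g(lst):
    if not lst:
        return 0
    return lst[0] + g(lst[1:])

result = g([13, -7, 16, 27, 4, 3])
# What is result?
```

13 + (-7) + 16 + 27 + 4 + 3 + 0 = 56

Answer: 56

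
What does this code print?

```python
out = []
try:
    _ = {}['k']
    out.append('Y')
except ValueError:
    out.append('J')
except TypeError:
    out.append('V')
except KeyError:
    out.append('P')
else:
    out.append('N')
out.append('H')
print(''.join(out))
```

Execution trace: 'P' (except KeyError) → 'H' (after the try/except). Output: PH

Answer: PH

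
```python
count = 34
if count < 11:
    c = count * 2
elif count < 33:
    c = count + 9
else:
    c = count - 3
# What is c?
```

Trace:
`count = 34` → count = 34
`if count < 11: ...` → count < 11 is False, count < 33 is False, take else branch → c = 31
So c = 31

Answer: 31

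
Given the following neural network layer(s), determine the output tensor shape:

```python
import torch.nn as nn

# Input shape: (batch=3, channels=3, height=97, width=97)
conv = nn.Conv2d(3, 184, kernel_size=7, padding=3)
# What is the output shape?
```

Input: (3, 3, 97, 97) -> Output: (3, 184, 97, 97)

Answer: (3, 184, 97, 97)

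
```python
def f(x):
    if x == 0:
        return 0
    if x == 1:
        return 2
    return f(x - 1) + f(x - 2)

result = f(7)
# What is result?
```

Build up from base cases: f(0)=0, f(1)=2, f(2)=2, f(3)=4, f(4)=6, f(5)=10, f(6)=16, ..., f(7)=26

Answer: 26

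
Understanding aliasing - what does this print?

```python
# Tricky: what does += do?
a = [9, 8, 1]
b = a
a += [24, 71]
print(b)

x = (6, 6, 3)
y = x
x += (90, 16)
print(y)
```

Key concept: += behavior differs for mutable vs immutable.
Step by step:
`a = [9, 8, 1]` → a = [9, 8, 1]
`b = a` → b = [9, 8, 1] (same object as a)
`a += [24, 71]` → a = [9, 8, 1, 24, 71] (same object as b); b = [9, 8, 1, 24, 71] (same object as a)
`print(b)` → prints [9, 8, 1, 24, 71]
`x = (6, 6, 3)` → x = (6, 6, 3)
`y = x` → y = (6, 6, 3)
`x += (90, 16)` → x = (6, 6, 3, 90, 16)
`print(y)` → prints (6, 6, 3)

Answer:
[9, 8, 1, 24, 71]
(6, 6, 3)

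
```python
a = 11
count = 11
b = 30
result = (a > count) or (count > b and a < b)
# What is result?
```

Trace:
`a = 11` → a = 11
`count = 11` → count = 11
`b = 30` → b = 30
`result = (a > count) or (count > b and a < b)` → result = False
So result = False

Answer: False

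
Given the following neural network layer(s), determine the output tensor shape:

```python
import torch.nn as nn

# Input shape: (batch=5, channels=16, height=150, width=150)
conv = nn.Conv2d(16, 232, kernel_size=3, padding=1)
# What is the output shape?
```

Input: (5, 16, 150, 150) -> Output: (5, 232, 150, 150)

Answer: (5, 232, 150, 150)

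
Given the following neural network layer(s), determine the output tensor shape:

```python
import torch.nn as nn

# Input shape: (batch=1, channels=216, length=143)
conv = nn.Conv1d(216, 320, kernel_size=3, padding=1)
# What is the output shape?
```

Input: (1, 216, 143) -> Output: (1, 320, 143)

Answer: (1, 320, 143)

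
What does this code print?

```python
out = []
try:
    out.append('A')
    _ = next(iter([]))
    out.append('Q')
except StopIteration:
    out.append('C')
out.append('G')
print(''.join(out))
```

Execution trace: 'A' (try body) → 'C' (except StopIteration) → 'G' (after the try/except). Output: ACG

Answer: ACG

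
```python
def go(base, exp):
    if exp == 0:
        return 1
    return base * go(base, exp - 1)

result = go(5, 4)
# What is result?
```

go(5, 4) = 5 * 5 * 5 * 5 = 625

Answer: 625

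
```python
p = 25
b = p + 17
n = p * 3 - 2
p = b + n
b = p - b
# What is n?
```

Trace:
`p = 25` → p = 25
`b = p + 17` → b = 42
`n = p * 3 - 2` → n = 73
`p = b + n` → p = 115
`b = p - b` → b = 73
So n = 73

Answer: 73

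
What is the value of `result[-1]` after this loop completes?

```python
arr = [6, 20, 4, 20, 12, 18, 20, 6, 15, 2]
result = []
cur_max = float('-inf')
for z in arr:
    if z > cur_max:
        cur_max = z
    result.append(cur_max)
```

Running max ends at 20
`result` takes the values: [] → [6] → [6, 20] → [6, 20, 20] → [6, 20, 20, 20] → [6, 20, 20, 20, 20] → [6, 20, 20, 20, 20, 20] → [6, 20, 20, 20, 20, 20, 20] → [6, 20, 20, 20, 20, 20, 20, 20] → [6, 20, 20, 20, 20, 20, 20, 20, 20] → [6, 20, 20, 20, 20, 20, 20, 20, 20, 20]
So `result[-1]` = 20

Answer: 20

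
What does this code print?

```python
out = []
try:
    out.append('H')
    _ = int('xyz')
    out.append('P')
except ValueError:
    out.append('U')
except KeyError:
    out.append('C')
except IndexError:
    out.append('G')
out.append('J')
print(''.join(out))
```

Execution trace: 'H' (try body) → 'U' (except ValueError) → 'J' (after the try/except). Output: HUJ

Answer: HUJ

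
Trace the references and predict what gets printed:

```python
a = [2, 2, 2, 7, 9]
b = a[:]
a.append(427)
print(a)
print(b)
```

Key concept: slice [:] creates copy.
Step by step:
`a = [2, 2, 2, 7, 9]` → a = [2, 2, 2, 7, 9]
`b = a[:]` → b = [2, 2, 2, 7, 9]
`a.append(427)` → a = [2, 2, 2, 7, 9, 427]
`print(a)` → prints [2, 2, 2, 7, 9, 427]
`print(b)` → prints [2, 2, 2, 7, 9]

Answer:
[2, 2, 2, 7, 9, 427]
[2, 2, 2, 7, 9]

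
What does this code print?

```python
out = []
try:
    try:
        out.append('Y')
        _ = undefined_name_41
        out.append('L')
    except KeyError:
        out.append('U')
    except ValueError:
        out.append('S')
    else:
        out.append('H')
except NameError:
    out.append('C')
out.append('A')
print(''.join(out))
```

Execution trace: 'Y' (try body) → 'C' (outer except NameError) → 'A' (after the try/except). Output: YCA

Answer: YCA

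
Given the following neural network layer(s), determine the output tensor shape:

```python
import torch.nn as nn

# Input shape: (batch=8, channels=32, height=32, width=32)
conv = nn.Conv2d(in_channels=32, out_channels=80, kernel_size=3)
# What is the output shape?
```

Input: (8, 32, 32, 32) -> Output: (8, 80, 30, 30)

Answer: (8, 80, 30, 30)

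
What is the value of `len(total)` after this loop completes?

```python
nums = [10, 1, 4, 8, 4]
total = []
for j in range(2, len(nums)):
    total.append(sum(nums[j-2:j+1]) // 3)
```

Number of 3-element averages
`total` takes the values: [] → [5] → [5, 4] → [5, 4, 5]
So `len(total)` = 3

Answer: 3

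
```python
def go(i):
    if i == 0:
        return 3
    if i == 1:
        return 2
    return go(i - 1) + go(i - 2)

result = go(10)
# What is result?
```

Build up from base cases: go(0)=3, go(1)=2, go(2)=5, go(3)=7, go(4)=12, go(5)=19, go(6)=31, ..., go(10)=212

Answer: 212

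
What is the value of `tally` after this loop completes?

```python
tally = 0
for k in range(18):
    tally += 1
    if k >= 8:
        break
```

Loop breaks when k reaches 8, tally is 9
`tally` takes the values: 0 → 1 → 2 → 3 → 4 → 5 → 6 → 7 → 8 → 9

Answer: 9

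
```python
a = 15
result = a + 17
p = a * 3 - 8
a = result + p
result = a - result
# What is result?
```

Trace:
`a = 15` → a = 15
`result = a + 17` → result = 32
`p = a * 3 - 8` → p = 37
`a = result + p` → a = 69
`result = a - result` → result = 37
So result = 37

Answer: 37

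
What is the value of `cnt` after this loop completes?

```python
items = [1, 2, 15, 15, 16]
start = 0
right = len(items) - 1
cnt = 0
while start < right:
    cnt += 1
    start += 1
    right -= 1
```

Iterations until pointers meet (list length 5)
`cnt` takes the values: 0 → 1 → 2

Answer: 2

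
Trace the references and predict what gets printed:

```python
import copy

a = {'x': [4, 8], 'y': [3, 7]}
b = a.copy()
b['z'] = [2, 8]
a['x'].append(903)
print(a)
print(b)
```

Key concept: shallow copy of dict with mutable values.
Step by step:
`a = {'x': [4, 8], 'y': [3, 7]}` → a = {'x': [4, 8], 'y': [3, 7]}
`b = a.copy()` → b = {'x': [4, 8], 'y': [3, 7]}
`b['z'] = [2, 8]` → b = {'x': [4, 8], 'y': [3, 7], 'z': [2, 8]}
`a['x'].append(903)` → a = {'x': [4, 8, 903], 'y': [3, 7]}; b = {'x': [4, 8, 903], 'y': [3, 7], 'z': [2, 8]}
`print(a)` → prints {'x': [4, 8, 903], 'y': [3, 7]}
`print(b)` → prints {'x': [4, 8, 903], 'y': [3, 7], 'z': [2, 8]}

Answer:
{'x': [4, 8, 903], 'y': [3, 7]}
{'x': [4, 8, 903], 'y': [3, 7], 'z': [2, 8]}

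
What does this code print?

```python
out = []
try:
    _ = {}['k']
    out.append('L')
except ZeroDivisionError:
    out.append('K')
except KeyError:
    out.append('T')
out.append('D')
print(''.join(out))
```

Execution trace: 'T' (except KeyError) → 'D' (after the try/except). Output: TD

Answer: TD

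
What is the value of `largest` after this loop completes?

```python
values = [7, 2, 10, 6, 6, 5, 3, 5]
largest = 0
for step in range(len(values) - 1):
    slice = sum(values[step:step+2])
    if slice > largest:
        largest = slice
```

Max sum of 2-element window in [7, 2, 10, 6, 6, 5, 3, 5]
`largest` takes the values: 0 → 9 → 12 → 16

Answer: 16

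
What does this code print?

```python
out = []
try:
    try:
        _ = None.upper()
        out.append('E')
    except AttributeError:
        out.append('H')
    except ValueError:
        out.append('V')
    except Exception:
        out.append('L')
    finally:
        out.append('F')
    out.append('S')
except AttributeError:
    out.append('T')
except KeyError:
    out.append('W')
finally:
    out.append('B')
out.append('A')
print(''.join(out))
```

Execution trace: 'H' (inner except AttributeError) → 'F' (inner finally) → 'S' (try body, no exception) → 'B' (finally) → 'A' (after the try/except). Output: HFSBA

Answer: HFSBA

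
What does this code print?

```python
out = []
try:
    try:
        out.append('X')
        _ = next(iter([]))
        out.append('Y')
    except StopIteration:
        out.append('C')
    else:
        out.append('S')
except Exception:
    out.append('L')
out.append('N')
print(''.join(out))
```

Execution trace: 'X' (inner try body) → 'C' (inner except StopIteration) → 'N' (after the try/except). Output: XCN

Answer: XCN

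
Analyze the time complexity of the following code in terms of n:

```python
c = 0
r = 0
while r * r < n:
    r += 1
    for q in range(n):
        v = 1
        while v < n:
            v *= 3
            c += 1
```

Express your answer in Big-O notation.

Each loop level contributes: √n × n × log n. Multiplying the contributions gives O(n√n log n).

Answer: O(n√n log n)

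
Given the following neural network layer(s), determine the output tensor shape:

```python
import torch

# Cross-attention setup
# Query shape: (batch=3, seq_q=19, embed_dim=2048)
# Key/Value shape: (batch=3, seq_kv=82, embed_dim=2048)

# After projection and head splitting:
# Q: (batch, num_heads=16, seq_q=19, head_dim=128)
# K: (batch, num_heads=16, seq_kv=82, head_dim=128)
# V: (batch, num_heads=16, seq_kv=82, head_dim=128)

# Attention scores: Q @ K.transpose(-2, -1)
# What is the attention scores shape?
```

Input: (3, 19, 2048) -> Output: (3, 16, 19, 82)

Answer: (3, 16, 19, 82)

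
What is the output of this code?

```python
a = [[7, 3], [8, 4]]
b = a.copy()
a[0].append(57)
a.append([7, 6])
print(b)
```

Key concept: shallow copy with nested lists.
Step by step:
`a = [[7, 3], [8, 4]]` → a = [[7, 3], [8, 4]]
`b = a.copy()` → b = [[7, 3], [8, 4]]
`a[0].append(57)` → a = [[7, 3, 57], [8, 4]]; b = [[7, 3, 57], [8, 4]]
`a.append([7, 6])` → a = [[7, 3, 57], [8, 4], [7, 6]]
`print(b)` → prints [[7, 3, 57], [8, 4]]

Answer: [[7, 3, 57], [8, 4]]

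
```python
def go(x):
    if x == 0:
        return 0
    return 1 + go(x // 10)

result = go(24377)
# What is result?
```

Count of digits of 24377: 5

Answer: 5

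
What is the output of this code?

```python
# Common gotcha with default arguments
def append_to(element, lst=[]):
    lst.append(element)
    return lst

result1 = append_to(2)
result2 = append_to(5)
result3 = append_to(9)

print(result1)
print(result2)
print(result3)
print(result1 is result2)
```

Key concept: mutable default argument gotcha.
Step by step:
`result1 = append_to(2)` → result1 = [2]
`result2 = append_to(5)` → result1 = [2, 5] (same object as result2); result2 = [2, 5] (same object as result1)
`result3 = append_to(9)` → result1 = [2, 5, 9] (same object as result2, result3); result2 = [2, 5, 9] (same object as result1, result3); result3 = [2, 5, 9] (same object as result1, result2)
`print(result1)` → prints [2, 5, 9]
`print(result2)` → prints [2, 5, 9]
`print(result3)` → prints [2, 5, 9]
`print(result1 is result2)` → prints True

Answer:
[2, 5, 9]
[2, 5, 9]
[2, 5, 9]
True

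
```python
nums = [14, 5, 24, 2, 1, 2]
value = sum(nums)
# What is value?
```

Trace:
`nums = [14, 5, 24, 2, 1, 2]` → nums = [14, 5, 24, 2, 1, 2]
`value = sum(nums)` → value = 48
So value = 48

Answer: 48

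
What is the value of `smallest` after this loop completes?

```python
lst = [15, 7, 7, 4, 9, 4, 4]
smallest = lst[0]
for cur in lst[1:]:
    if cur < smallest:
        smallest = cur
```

Minimum of [15, 7, 7, 4, 9, 4, 4]
`smallest` takes the values: 15 → 7 → 4

Answer: 4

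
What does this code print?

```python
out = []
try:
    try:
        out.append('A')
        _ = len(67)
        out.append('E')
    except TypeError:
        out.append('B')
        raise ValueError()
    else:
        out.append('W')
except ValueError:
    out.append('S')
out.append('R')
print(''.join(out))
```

Execution trace: 'A' (inner try body) → 'B' (inner except TypeError) → 'S' (outer except ValueError) → 'R' (after the try/except). Output: ABSR

Answer: ABSR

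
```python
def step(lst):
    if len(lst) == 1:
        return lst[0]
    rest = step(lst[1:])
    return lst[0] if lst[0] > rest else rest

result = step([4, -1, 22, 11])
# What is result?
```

Recursive max over [4, -1, 22, 11] = 22

Answer: 22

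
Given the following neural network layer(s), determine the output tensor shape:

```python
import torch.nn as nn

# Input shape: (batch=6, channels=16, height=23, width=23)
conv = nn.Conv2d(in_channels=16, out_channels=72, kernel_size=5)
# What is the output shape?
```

Input: (6, 16, 23, 23) -> Output: (6, 72, 19, 19)

Answer: (6, 72, 19, 19)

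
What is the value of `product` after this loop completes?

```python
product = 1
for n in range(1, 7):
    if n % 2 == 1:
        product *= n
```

Product of odd numbers 1 to 6
`product` takes the values: 1 → 3 → 15

Answer: 15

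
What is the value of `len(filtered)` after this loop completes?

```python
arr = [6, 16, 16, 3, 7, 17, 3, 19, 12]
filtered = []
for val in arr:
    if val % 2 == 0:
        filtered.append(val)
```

Count even numbers in [6, 16, 16, 3, 7, 17, 3, 19, 12]
`filtered` takes the values: [] → [6] → [6, 16] → [6, 16, 16] → [6, 16, 16, 12]
So `len(filtered)` = 4

Answer: 4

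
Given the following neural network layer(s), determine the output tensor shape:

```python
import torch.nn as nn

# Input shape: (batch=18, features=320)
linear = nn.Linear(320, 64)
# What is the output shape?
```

Input: (18, 320) -> Output: (18, 64)

Answer: (18, 64)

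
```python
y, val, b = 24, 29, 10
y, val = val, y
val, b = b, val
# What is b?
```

Trace:
`y, val, b = 24, 29, 10` → y = 24; val = 29; b = 10
`y, val = val, y` → y = 29; val = 24
`val, b = b, val` → val = 10; b = 24
So b = 24

Answer: 24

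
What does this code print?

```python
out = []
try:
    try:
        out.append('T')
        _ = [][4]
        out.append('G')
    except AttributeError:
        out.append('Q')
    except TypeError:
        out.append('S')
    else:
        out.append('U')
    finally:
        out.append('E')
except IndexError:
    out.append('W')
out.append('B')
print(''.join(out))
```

Execution trace: 'T' (try body) → 'E' (finally) → 'W' (outer except IndexError) → 'B' (after the try/except). Output: TEWB

Answer: TEWB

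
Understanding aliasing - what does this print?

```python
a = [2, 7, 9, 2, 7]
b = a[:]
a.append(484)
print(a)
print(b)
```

Key concept: slice [:] creates copy.
Step by step:
`a = [2, 7, 9, 2, 7]` → a = [2, 7, 9, 2, 7]
`b = a[:]` → b = [2, 7, 9, 2, 7]
`a.append(484)` → a = [2, 7, 9, 2, 7, 484]
`print(a)` → prints [2, 7, 9, 2, 7, 484]
`print(b)` → prints [2, 7, 9, 2, 7]

Answer:
[2, 7, 9, 2, 7, 484]
[2, 7, 9, 2, 7]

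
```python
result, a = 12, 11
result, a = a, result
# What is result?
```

Trace:
`result, a = 12, 11` → result = 12; a = 11
`result, a = a, result` → result = 11; a = 12
So result = 11

Answer: 11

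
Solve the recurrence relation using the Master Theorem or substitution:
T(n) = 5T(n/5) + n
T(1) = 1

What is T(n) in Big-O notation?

By Master Theorem: a=5, b=5, f(n)=n. Since log_5(5) = 1 and f(n) = Θ(n^1), Case 2 applies. T(n) = O(n log n).

Answer: O(n log n)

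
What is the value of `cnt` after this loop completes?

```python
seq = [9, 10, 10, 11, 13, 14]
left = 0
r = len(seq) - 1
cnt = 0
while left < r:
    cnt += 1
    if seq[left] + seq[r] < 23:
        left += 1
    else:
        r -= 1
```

Steps to find pair summing to 23
`cnt` takes the values: 0 → 1 → 2 → 3 → 4 → 5

Answer: 5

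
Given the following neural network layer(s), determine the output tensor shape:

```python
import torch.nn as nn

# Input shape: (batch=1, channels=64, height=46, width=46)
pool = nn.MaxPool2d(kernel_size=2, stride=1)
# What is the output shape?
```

Input: (1, 64, 46, 46) -> Output: (1, 64, 45, 45)

Answer: (1, 64, 45, 45)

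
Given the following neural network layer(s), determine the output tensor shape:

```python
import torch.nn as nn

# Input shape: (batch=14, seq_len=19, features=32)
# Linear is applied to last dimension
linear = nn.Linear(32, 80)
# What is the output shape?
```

Input: (14, 19, 32) -> Output: (14, 19, 80)

Answer: (14, 19, 80)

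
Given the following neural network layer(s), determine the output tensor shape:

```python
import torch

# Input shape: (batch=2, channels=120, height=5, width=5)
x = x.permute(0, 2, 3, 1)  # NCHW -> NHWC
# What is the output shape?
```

Input: (2, 120, 5, 5) -> Output: (2, 5, 5, 120)

Answer: (2, 5, 5, 120)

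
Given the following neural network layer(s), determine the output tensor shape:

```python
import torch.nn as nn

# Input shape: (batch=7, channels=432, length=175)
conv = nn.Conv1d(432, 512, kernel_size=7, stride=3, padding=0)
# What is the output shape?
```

Input: (7, 432, 175) -> Output: (7, 512, 57)

Answer: (7, 512, 57)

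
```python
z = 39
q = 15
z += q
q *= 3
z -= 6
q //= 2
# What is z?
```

Trace:
`z = 39` → z = 39
`q = 15` → q = 15
`z += q` → z = 54
`q *= 3` → q = 45
`z -= 6` → z = 48
`q //= 2` → q = 22
So z = 48

Answer: 48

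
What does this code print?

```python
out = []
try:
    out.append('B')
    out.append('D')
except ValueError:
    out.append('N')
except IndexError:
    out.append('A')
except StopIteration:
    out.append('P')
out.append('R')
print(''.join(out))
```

Execution trace: 'B' (try body) → 'D' (try body, no exception) → 'R' (after the try/except). Output: BDR

Answer: BDR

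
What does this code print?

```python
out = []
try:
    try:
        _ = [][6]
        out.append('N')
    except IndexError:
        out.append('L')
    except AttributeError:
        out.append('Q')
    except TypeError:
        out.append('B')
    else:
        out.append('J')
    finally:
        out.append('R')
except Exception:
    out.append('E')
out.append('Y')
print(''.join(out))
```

Execution trace: 'L' (inner except IndexError) → 'R' (inner finally) → 'Y' (after the try/except). Output: LRY

Answer: LRY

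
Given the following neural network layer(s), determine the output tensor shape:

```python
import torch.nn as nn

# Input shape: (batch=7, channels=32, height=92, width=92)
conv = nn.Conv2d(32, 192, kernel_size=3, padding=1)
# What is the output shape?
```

Input: (7, 32, 92, 92) -> Output: (7, 192, 92, 92)

Answer: (7, 192, 92, 92)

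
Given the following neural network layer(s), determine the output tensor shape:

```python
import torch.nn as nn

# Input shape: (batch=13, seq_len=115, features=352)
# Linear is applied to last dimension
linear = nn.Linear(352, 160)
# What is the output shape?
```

Input: (13, 115, 352) -> Output: (13, 115, 160)

Answer: (13, 115, 160)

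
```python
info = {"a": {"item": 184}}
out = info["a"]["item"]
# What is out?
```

Trace:
`info = {"a": {"item": 184}}` → info = {'a': {'item': 184}}
`out = info["a"]["item"]` → out = 184
So out = 184

Answer: 184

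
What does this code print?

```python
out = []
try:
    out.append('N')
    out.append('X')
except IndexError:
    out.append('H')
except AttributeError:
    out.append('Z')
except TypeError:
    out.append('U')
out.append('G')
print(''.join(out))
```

Execution trace: 'N' (try body) → 'X' (try body, no exception) → 'G' (after the try/except). Output: NXG

Answer: NXG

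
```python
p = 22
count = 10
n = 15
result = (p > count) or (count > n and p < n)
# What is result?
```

Trace:
`p = 22` → p = 22
`count = 10` → count = 10
`n = 15` → n = 15
`result = (p > count) or (count > n and p < n)` → result = True
So result = True

Answer: True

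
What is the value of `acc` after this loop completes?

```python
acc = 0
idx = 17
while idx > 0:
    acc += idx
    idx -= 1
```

Sum 17 down to 1
`acc` takes the values: 0 → 17 → 33 → 48 → 62 → 75 → 87 → 98 → 108 → 117 → 125 → 132 → 138 → 143 → 147 → 150 → 152 → 153

Answer: 153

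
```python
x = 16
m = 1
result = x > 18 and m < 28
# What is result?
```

Trace:
`x = 16` → x = 16
`m = 1` → m = 1
`result = x > 18 and m < 28` → result = False
So result = False

Answer: False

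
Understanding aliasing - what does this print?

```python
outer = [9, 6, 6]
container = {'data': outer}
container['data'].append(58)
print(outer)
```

Key concept: dict holds reference to list.
Step by step:
`outer = [9, 6, 6]` → outer = [9, 6, 6]
`container = {'data': outer}` → container = {'data': [9, 6, 6]}
`container['data'].append(58)` → outer = [9, 6, 6, 58]; container = {'data': [9, 6, 6, 58]}
`print(outer)` → prints [9, 6, 6, 58]

Answer: [9, 6, 6, 58]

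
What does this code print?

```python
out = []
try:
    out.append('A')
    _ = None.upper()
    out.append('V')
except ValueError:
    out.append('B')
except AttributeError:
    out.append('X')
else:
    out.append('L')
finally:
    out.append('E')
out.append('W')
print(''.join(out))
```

Execution trace: 'A' (try body) → 'X' (except AttributeError) → 'E' (finally) → 'W' (after the try/except). Output: AXEW

Answer: AXEW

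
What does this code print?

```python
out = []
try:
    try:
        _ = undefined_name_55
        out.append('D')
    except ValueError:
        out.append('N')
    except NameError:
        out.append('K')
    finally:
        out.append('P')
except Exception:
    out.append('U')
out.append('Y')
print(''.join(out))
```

Execution trace: 'K' (inner except NameError) → 'P' (inner finally) → 'Y' (after the try/except). Output: KPY

Answer: KPY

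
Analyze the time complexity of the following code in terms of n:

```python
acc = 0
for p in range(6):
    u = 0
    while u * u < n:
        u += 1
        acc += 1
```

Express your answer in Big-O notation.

Each loop level contributes: 1 × √n. Multiplying the contributions gives O(√n).

Answer: O(√n)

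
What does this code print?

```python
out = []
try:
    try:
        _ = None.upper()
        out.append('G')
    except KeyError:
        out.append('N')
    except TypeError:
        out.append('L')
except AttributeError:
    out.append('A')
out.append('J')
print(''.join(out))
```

Execution trace: 'A' (outer except AttributeError) → 'J' (after the try/except). Output: AJ

Answer: AJ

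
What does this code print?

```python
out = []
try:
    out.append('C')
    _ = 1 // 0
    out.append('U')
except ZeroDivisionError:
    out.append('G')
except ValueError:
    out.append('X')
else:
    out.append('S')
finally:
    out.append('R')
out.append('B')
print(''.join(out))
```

Execution trace: 'C' (try body) → 'G' (except ZeroDivisionError) → 'R' (finally) → 'B' (after the try/except). Output: CGRB

Answer: CGRB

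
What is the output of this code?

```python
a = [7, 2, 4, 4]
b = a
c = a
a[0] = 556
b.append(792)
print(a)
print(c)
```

Key concept: multiple aliases.
Step by step:
`a = [7, 2, 4, 4]` → a = [7, 2, 4, 4]
`b = a` → b = [7, 2, 4, 4] (same object as a)
`c = a` → c = [7, 2, 4, 4] (same object as a, b)
`a[0] = 556` → a = [556, 2, 4, 4] (same object as b, c); b = [556, 2, 4, 4] (same object as a, c); c = [556, 2, 4, 4] (same object as a, b)
`b.append(792)` → a = [556, 2, 4, 4, 792] (same object as b, c); b = [556, 2, 4, 4, 792] (same object as a, c); c = [556, 2, 4, 4, 792] (same object as a, b)
`print(a)` → prints [556, 2, 4, 4, 792]
`print(c)` → prints [556, 2, 4, 4, 792]

Answer:
[556, 2, 4, 4, 792]
[556, 2, 4, 4, 792]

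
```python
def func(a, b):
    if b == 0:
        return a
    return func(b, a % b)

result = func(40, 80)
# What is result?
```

func(40, 80) -> func(80, 40) -> func(40, 0) -> 40

Answer: 40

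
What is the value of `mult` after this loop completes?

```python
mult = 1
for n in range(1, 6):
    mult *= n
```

5! = 120
`mult` takes the values: 1 → 2 → 6 → 24 → 120

Answer: 120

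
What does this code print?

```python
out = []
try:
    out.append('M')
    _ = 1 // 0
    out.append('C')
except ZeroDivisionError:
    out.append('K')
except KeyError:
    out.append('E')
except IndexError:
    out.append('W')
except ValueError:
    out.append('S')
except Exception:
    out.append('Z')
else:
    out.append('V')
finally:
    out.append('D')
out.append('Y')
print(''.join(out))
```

Execution trace: 'M' (try body) → 'K' (except ZeroDivisionError) → 'D' (finally) → 'Y' (after the try/except). Output: MKDY

Answer: MKDY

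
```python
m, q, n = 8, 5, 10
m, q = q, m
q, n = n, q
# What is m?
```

Trace:
`m, q, n = 8, 5, 10` → m = 8; q = 5; n = 10
`m, q = q, m` → m = 5; q = 8
`q, n = n, q` → q = 10; n = 8
So m = 5

Answer: 5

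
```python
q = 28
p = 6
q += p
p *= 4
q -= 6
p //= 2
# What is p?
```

Trace:
`q = 28` → q = 28
`p = 6` → p = 6
`q += p` → q = 34
`p *= 4` → p = 24
`q -= 6` → q = 28
`p //= 2` → p = 12
So p = 12

Answer: 12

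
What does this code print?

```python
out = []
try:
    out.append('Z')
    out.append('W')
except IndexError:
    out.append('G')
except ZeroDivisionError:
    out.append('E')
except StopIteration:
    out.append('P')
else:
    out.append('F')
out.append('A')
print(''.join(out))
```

Execution trace: 'Z' (try body) → 'W' (try body, no exception) → 'F' (else) → 'A' (after the try/except). Output: ZWFA

Answer: ZWFA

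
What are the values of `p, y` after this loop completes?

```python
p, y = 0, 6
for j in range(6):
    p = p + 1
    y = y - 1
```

p goes 0→6, y goes 6→0
`p, y` takes the values: (0, 6) → (1, 6) → (1, 5) → (2, 5) → (2, 4) → (3, 4) → (3, 3) → (4, 3) → (4, 2) → (5, 2) → (5, 1) → (6, 1) → (6, 0)

Answer: 6, 0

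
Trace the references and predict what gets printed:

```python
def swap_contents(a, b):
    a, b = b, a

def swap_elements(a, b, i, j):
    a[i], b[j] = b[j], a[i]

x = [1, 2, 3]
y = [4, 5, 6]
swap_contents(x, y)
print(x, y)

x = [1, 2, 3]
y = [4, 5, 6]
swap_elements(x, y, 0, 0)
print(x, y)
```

Key concept: parameter rebinding vs mutation.
Step by step:
`x = [1, 2, 3]` → x = [1, 2, 3]
`y = [4, 5, 6]` → y = [4, 5, 6]
`swap_contents(x, y)` → no visible change to tracked variables
`print(x, y)` → prints [1, 2, 3] [4, 5, 6]
`x = [1, 2, 3]` → x = [1, 2, 3]
`y = [4, 5, 6]` → y = [4, 5, 6]
`swap_elements(x, y, 0, 0)` → x = [4, 2, 3]; y = [1, 5, 6]
`print(x, y)` → prints [4, 2, 3] [1, 5, 6]

Answer:
[1, 2, 3] [4, 5, 6]
[4, 2, 3] [1, 5, 6]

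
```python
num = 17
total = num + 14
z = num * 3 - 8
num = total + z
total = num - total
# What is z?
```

Trace:
`num = 17` → num = 17
`total = num + 14` → total = 31
`z = num * 3 - 8` → z = 43
`num = total + z` → num = 74
`total = num - total` → total = 43
So z = 43

Answer: 43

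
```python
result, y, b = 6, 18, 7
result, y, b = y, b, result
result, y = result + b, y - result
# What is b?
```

Trace:
`result, y, b = 6, 18, 7` → result = 6; y = 18; b = 7
`result, y, b = y, b, result` → result = 18; y = 7; b = 6
`result, y = result + b, y - result` → result = 24; y = -11
So b = 6

Answer: 6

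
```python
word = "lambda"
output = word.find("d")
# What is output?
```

Trace:
`word = "lambda"` → word = 'lambda'
`output = word.find("d")` → output = 4
So output = 4

Answer: 4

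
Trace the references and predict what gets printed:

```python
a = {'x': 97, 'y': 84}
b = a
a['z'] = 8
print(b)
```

Key concept: dict aliasing.
Step by step:
`a = {'x': 97, 'y': 84}` → a = {'x': 97, 'y': 84}
`b = a` → b = {'x': 97, 'y': 84} (same object as a)
`a['z'] = 8` → a = {'x': 97, 'y': 84, 'z': 8} (same object as b); b = {'x': 97, 'y': 84, 'z': 8} (same object as a)
`print(b)` → prints {'x': 97, 'y': 84, 'z': 8}

Answer: {'x': 97, 'y': 84, 'z': 8}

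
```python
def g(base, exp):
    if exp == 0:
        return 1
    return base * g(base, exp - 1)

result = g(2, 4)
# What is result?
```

g(2, 4) = 2 * 2 * 2 * 2 = 16

Answer: 16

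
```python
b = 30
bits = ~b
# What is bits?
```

Trace:
`b = 30` → b = 30
`bits = ~b` → bits = -31
So bits = -31

Answer: -31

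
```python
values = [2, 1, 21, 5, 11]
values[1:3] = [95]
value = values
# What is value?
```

Trace:
`values = [2, 1, 21, 5, 11]` → values = [2, 1, 21, 5, 11]
`values[1:3] = [95]` → values = [2, 95, 5, 11]
`value = values` → value = [2, 95, 5, 11]
So value = [2, 95, 5, 11]

Answer: [2, 95, 5, 11]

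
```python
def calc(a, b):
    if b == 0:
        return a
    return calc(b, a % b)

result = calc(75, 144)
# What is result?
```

calc(75, 144) -> calc(144, 75) -> calc(75, 69) -> calc(69, 6) -> calc(6, 3) -> calc(3, 0) -> 3

Answer: 3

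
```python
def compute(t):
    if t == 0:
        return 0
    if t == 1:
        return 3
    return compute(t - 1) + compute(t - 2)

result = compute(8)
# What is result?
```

Build up from base cases: compute(0)=0, compute(1)=3, compute(2)=3, compute(3)=6, compute(4)=9, compute(5)=15, compute(6)=24, ..., compute(8)=63

Answer: 63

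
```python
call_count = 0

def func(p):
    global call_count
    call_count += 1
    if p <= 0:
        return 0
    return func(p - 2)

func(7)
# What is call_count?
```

Linear recursion stepping by 2: 5 calls from p=7 down to ≤0.

Answer: 5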